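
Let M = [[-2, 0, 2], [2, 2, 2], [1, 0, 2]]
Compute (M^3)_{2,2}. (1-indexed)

8

M^2 = [[6, 0, 0], [2, 4, 12], [0, 0, 6]]
M^3 = [[-12, 0, 12], [16, 8, 36], [6, 0, 12]]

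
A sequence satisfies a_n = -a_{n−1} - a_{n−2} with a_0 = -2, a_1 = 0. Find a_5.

With companion matrix C = [[-1, -1], [1, 0]], [a_n, a_{n−1}]ᵀ = C·[a_{n−1}, a_{n−2}]ᵀ, so [a_5, a_4]ᵀ = C⁴·[a_1, a_0]ᵀ.
C⁴ = [[-1, -1], [1, 0]], giving [a_5, a_4]ᵀ = [[2], [0]].

2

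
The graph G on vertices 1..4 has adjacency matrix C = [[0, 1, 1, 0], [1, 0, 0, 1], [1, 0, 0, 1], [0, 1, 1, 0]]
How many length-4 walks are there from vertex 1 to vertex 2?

The number of length-4 walks from vertex 1 to vertex 2 is entry (1,2) of C^4, where C is the adjacency matrix.
C^2 = [[2, 0, 0, 2], [0, 2, 2, 0], [0, 2, 2, 0], [2, 0, 0, 2]]
C^3 = [[0, 4, 4, 0], [4, 0, 0, 4], [4, 0, 0, 4], [0, 4, 4, 0]]
C^4 = [[8, 0, 0, 8], [0, 8, 8, 0], [0, 8, 8, 0], [8, 0, 0, 8]]

0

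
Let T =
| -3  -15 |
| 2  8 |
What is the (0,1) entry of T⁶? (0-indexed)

-9975

tr T = 5 and det T = 6, so the characteristic polynomial is λ² − (5)λ + (6) with roots 3 and 2.
Eigenvectors give P = [[-5, -3], [2, 1]] with P⁻¹ = [[1, 3], [-2, -5]], and T = P·diag(3, 2)·P⁻¹.
Then T⁶ = P·diag(729, 64)·P⁻¹ = [[-3645, -192], [1458, 64]] · [[1, 3], [-2, -5]] = [[-3261, -9975], [1330, 4054]].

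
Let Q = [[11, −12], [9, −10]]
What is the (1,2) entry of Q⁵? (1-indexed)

−132

tr Q = 1 and det Q = −2, so the characteristic polynomial is λ² − (1)λ + (−2) with roots −1 and 2.
Eigenvectors give P = [[1, 4], [1, 3]] with P⁻¹ = [[−3, 4], [1, −1]], and Q = P·diag(−1, 2)·P⁻¹.
Then Q⁵ = P·diag(−1, 32)·P⁻¹ = [[−1, 128], [−1, 96]] · [[−3, 4], [1, −1]] = [[131, −132], [99, −100]].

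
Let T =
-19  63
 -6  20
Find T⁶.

[[-377, 1323], [-126, 442]]

tr T = 1 and det T = -2, so the characteristic polynomial is λ² − (1)λ + (-2) with roots 2 and -1.
Eigenvectors give P = [[3, 7], [1, 2]] with P⁻¹ = [[-2, 7], [1, -3]], and T = P·diag(2, -1)·P⁻¹.
Then T⁶ = P·diag(64, 1)·P⁻¹ = [[192, 7], [64, 2]] · [[-2, 7], [1, -3]] = [[-377, 1323], [-126, 442]].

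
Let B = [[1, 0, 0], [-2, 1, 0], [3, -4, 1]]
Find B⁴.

B = I + N where N = [[0, 0, 0], [-2, 0, 0], [3, -4, 0]] is strictly lower-triangular, so N³ = 0.
(I + N)⁴ = I + 4·N + 6·N² = [[1, 0, 0], [-8, 1, 0], [60, -16, 1]].

[[1, 0, 0], [-8, 1, 0], [60, -16, 1]]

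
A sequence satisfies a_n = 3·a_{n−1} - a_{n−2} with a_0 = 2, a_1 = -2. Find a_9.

With companion matrix A = [[3, -1], [1, 0]], [a_n, a_{n−1}]ᵀ = A·[a_{n−1}, a_{n−2}]ᵀ, so [a_9, a_8]ᵀ = A⁸·[a_1, a_0]ᵀ.
A⁸ = [[2584, -987], [987, -377]], giving [a_9, a_8]ᵀ = [[-7142], [-2728]].

-7142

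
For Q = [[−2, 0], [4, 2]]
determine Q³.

[[−8, 0], [16, 8]]

tr Q = 0 and det Q = −4, so the characteristic polynomial is λ² − (0)λ + (−4) with roots 2 and −2.
Eigenvectors give P = [[0, −1], [1, 1]] with P⁻¹ = [[1, 1], [−1, 0]], and Q = P·diag(2, −2)·P⁻¹.
Then Q³ = P·diag(8, −8)·P⁻¹ = [[0, 8], [8, −8]] · [[1, 1], [−1, 0]] = [[−8, 0], [16, 8]].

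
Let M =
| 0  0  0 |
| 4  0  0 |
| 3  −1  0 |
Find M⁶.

[[0, 0, 0], [0, 0, 0], [0, 0, 0]]

M is strictly triangular, hence nilpotent: M³ = 0, so M⁶ = 0.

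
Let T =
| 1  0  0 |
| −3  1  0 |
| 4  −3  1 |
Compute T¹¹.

T = I + N where N = [[0, 0, 0], [−3, 0, 0], [4, −3, 0]] is strictly lower-triangular, so N³ = 0.
(I + N)¹¹ = I + 11·N + 55·N² = [[1, 0, 0], [−33, 1, 0], [539, −33, 1]].

[[1, 0, 0], [−33, 1, 0], [539, −33, 1]]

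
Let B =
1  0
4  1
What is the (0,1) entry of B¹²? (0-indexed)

0

B = I + N where N = [[0, 0], [4, 0]] is strictly lower-triangular, so N² = 0.
(I + N)¹² = I + 12·N = [[1, 0], [48, 1]].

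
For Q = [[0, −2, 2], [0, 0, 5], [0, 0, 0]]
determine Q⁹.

Q is strictly triangular, hence nilpotent: Q³ = 0, so Q⁹ = 0.

[[0, 0, 0], [0, 0, 0], [0, 0, 0]]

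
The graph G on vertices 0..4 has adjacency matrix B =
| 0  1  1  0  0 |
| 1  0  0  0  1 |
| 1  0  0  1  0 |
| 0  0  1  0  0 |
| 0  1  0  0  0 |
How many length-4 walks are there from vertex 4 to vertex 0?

The number of length-4 walks from vertex 4 to vertex 0 is entry (4,0) of B⁴, where B is the adjacency matrix.
B² = [[2, 0, 0, 1, 1], [0, 2, 1, 0, 0], [0, 1, 2, 0, 0], [1, 0, 0, 1, 0], [1, 0, 0, 0, 1]]
B³ = [[0, 3, 3, 0, 0], [3, 0, 0, 1, 2], [3, 0, 0, 2, 1], [0, 1, 2, 0, 0], [0, 2, 1, 0, 0]]
B⁴ = [[6, 0, 0, 3, 3], [0, 5, 4, 0, 0], [0, 4, 5, 0, 0], [3, 0, 0, 2, 1], [3, 0, 0, 1, 2]]

3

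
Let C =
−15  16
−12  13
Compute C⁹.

tr C = −2 and det C = −3, so the characteristic polynomial is λ² − (−2)λ + (−3) with roots −3 and 1.
Eigenvectors give P = [[4, 1], [3, 1]] with P⁻¹ = [[1, −1], [−3, 4]], and C = P·diag(−3, 1)·P⁻¹.
Then C⁹ = P·diag(−19683, 1)·P⁻¹ = [[−78732, 1], [−59049, 1]] · [[1, −1], [−3, 4]] = [[−78735, 78736], [−59052, 59053]].

[[−78735, 78736], [−59052, 59053]]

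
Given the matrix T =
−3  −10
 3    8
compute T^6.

[[−3261, −6650], [1995, 4054]]

tr T = 5 and det T = 6, so the characteristic polynomial is λ² − (5)λ + (6) with roots 2 and 3.
Eigenvectors give P = [[−2, −5], [1, 3]] with P⁻¹ = [[−3, −5], [1, 2]], and T = P·diag(2, 3)·P⁻¹.
Then T^6 = P·diag(64, 729)·P⁻¹ = [[−128, −3645], [64, 2187]] · [[−3, −5], [1, 2]] = [[−3261, −6650], [1995, 4054]].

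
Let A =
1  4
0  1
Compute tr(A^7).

A = I + N where N = [[0, 4], [0, 0]] is strictly upper-triangular, so N^2 = 0.
(I + N)^7 = I + 7·N = [[1, 28], [0, 1]].

2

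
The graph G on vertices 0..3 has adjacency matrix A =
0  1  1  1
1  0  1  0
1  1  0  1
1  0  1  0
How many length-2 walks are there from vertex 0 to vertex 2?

2

The number of length-2 walks from vertex 0 to vertex 2 is entry (0,2) of A^2, where A is the adjacency matrix.
A^2 = [[3, 1, 2, 1], [1, 2, 1, 2], [2, 1, 3, 1], [1, 2, 1, 2]]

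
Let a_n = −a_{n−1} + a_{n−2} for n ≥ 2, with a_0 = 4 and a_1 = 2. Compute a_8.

With companion matrix B = [[−1, 1], [1, 0]], [a_n, a_{n−1}]ᵀ = B·[a_{n−1}, a_{n−2}]ᵀ, so [a_8, a_7]ᵀ = B⁷·[a_1, a_0]ᵀ.
B⁷ = [[−21, 13], [13, −8]], giving [a_8, a_7]ᵀ = [[10], [−6]].

10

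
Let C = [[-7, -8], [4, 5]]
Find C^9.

tr C = -2 and det C = -3, so the characteristic polynomial is λ² − (-2)λ + (-3) with roots 1 and -3.
Eigenvectors give P = [[-1, 2], [1, -1]] with P⁻¹ = [[1, 2], [1, 1]], and C = P·diag(1, -3)·P⁻¹.
Then C^9 = P·diag(1, -19683)·P⁻¹ = [[-1, -39366], [1, 19683]] · [[1, 2], [1, 1]] = [[-39367, -39368], [19684, 19685]].

[[-39367, -39368], [19684, 19685]]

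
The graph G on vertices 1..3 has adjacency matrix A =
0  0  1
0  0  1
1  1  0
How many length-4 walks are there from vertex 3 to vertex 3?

The number of length-4 walks from vertex 3 to vertex 3 is entry (3,3) of A⁴, where A is the adjacency matrix.
A² = [[1, 1, 0], [1, 1, 0], [0, 0, 2]]
A³ = [[0, 0, 2], [0, 0, 2], [2, 2, 0]]
A⁴ = [[2, 2, 0], [2, 2, 0], [0, 0, 4]]

4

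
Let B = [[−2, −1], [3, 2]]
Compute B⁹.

[[−2, −1], [3, 2]]

B² = I (check: tr B = 0 and det B = −1), so B⁹ = B since 9 is odd.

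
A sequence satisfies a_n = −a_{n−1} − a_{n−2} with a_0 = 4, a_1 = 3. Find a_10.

With companion matrix A = [[−1, −1], [1, 0]], [a_n, a_{n−1}]ᵀ = A·[a_{n−1}, a_{n−2}]ᵀ, so [a_10, a_9]ᵀ = A⁹·[a_1, a_0]ᵀ.
A⁹ = [[1, 0], [0, 1]], giving [a_10, a_9]ᵀ = [[3], [4]].

3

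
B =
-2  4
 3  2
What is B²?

[[16, 0], [0, 16]]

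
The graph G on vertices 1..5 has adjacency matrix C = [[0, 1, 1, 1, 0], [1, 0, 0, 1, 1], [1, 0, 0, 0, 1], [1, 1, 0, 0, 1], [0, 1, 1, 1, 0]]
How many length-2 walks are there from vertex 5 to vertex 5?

3

The number of length-2 walks from vertex 5 to vertex 5 is entry (5,5) of C², where C is the adjacency matrix.
C² = [[3, 1, 0, 1, 3], [1, 3, 2, 2, 1], [0, 2, 2, 2, 0], [1, 2, 2, 3, 1], [3, 1, 0, 1, 3]]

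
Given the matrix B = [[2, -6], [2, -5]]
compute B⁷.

[[380, -762], [254, -509]]

tr B = -3 and det B = 2, so the characteristic polynomial is λ² − (-3)λ + (2) with roots -2 and -1.
Eigenvectors give P = [[-3, 2], [-2, 1]] with P⁻¹ = [[1, -2], [2, -3]], and B = P·diag(-2, -1)·P⁻¹.
Then B⁷ = P·diag(-128, -1)·P⁻¹ = [[384, -2], [256, -1]] · [[1, -2], [2, -3]] = [[380, -762], [254, -509]].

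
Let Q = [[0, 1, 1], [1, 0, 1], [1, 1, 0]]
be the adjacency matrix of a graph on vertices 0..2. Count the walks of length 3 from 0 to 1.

The number of length-3 walks from vertex 0 to vertex 1 is entry (0,1) of Q³, where Q is the adjacency matrix.
Q² = [[2, 1, 1], [1, 2, 1], [1, 1, 2]]
Q³ = [[2, 3, 3], [3, 2, 3], [3, 3, 2]]

3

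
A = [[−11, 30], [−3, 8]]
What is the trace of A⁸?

tr A = −3 and det A = 2, so the characteristic polynomial is λ² − (−3)λ + (2) with roots −2 and −1.
Eigenvectors give P = [[10, 3], [3, 1]] with P⁻¹ = [[1, −3], [−3, 10]], and A = P·diag(−2, −1)·P⁻¹.
Then A⁸ = P·diag(256, 1)·P⁻¹ = [[2560, 3], [768, 1]] · [[1, −3], [−3, 10]] = [[2551, −7650], [765, −2294]].

257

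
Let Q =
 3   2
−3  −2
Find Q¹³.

Q² = Q (a projection; rank 1, trace 1), so Q¹³ = Q.

[[3, 2], [−3, −2]]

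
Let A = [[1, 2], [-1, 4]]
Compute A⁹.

[[-18659, 38342], [-19171, 38854]]

tr A = 5 and det A = 6, so the characteristic polynomial is λ² − (5)λ + (6) with roots 3 and 2.
Eigenvectors give P = [[1, 2], [1, 1]] with P⁻¹ = [[-1, 2], [1, -1]], and A = P·diag(3, 2)·P⁻¹.
Then A⁹ = P·diag(19683, 512)·P⁻¹ = [[19683, 1024], [19683, 512]] · [[-1, 2], [1, -1]] = [[-18659, 38342], [-19171, 38854]].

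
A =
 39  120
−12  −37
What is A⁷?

[[21879, 65640], [−6564, −19693]]

tr A = 2 and det A = −3, so the characteristic polynomial is λ² − (2)λ + (−3) with roots 3 and −1.
Eigenvectors give P = [[−10, −3], [3, 1]] with P⁻¹ = [[−1, −3], [3, 10]], and A = P·diag(3, −1)·P⁻¹.
Then A⁷ = P·diag(2187, −1)·P⁻¹ = [[−21870, 3], [6561, −1]] · [[−1, −3], [3, 10]] = [[21879, 65640], [−6564, −19693]].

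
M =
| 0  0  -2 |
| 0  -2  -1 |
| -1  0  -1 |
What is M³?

M² = [[2, 0, 2], [1, 4, 3], [1, 0, 3]]
M³ = [[-2, 0, -6], [-3, -8, -9], [-3, 0, -5]]

[[-2, 0, -6], [-3, -8, -9], [-3, 0, -5]]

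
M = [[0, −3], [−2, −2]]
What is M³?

M² = [[6, 6], [4, 10]]
M³ = [[−12, −30], [−20, −32]]

[[−12, −30], [−20, −32]]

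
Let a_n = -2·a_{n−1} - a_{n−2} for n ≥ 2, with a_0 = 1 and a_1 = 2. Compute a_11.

32

With companion matrix M = [[-2, -1], [1, 0]], [a_n, a_{n−1}]ᵀ = M·[a_{n−1}, a_{n−2}]ᵀ, so [a_11, a_10]ᵀ = M¹⁰·[a_1, a_0]ᵀ.
M¹⁰ = [[11, 10], [-10, -9]], giving [a_11, a_10]ᵀ = [[32], [-29]].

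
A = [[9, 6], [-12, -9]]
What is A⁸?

tr A = 0 and det A = -9, so the characteristic polynomial is λ² − (0)λ + (-9) with roots 3 and -3.
Eigenvectors give P = [[1, -1], [-1, 2]] with P⁻¹ = [[2, 1], [1, 1]], and A = P·diag(3, -3)·P⁻¹.
Then A⁸ = P·diag(6561, 6561)·P⁻¹ = [[6561, -6561], [-6561, 13122]] · [[2, 1], [1, 1]] = [[6561, 0], [0, 6561]].

[[6561, 0], [0, 6561]]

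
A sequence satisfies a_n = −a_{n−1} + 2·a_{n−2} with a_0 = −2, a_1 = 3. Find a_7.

213

With companion matrix C = [[−1, 2], [1, 0]], [a_n, a_{n−1}]ᵀ = C·[a_{n−1}, a_{n−2}]ᵀ, so [a_7, a_6]ᵀ = C^6·[a_1, a_0]ᵀ.
C^6 = [[43, −42], [−21, 22]], giving [a_7, a_6]ᵀ = [[213], [−107]].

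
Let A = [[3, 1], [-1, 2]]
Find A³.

[[19, 18], [-18, 1]]

A² = [[8, 5], [-5, 3]]
A³ = [[19, 18], [-18, 1]]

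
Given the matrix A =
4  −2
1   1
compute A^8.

[[12866, −12610], [6305, −6049]]

tr A = 5 and det A = 6, so the characteristic polynomial is λ² − (5)λ + (6) with roots 3 and 2.
Eigenvectors give P = [[2, −1], [1, −1]] with P⁻¹ = [[1, −1], [1, −2]], and A = P·diag(3, 2)·P⁻¹.
Then A^8 = P·diag(6561, 256)·P⁻¹ = [[13122, −256], [6561, −256]] · [[1, −1], [1, −2]] = [[12866, −12610], [6305, −6049]].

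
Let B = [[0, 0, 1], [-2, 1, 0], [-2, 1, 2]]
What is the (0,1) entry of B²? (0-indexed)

1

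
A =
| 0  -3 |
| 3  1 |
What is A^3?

A^2 = [[-9, -3], [3, -8]]
A^3 = [[-9, 24], [-24, -17]]

[[-9, 24], [-24, -17]]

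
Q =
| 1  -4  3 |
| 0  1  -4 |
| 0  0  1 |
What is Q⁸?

Q = I + N where N = [[0, -4, 3], [0, 0, -4], [0, 0, 0]] is strictly upper-triangular, so N³ = 0.
(I + N)⁸ = I + 8·N + 28·N² = [[1, -32, 472], [0, 1, -32], [0, 0, 1]].

[[1, -32, 472], [0, 1, -32], [0, 0, 1]]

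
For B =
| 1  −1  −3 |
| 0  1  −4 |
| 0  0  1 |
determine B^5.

B = I + N where N = [[0, −1, −3], [0, 0, −4], [0, 0, 0]] is strictly upper-triangular, so N^3 = 0.
(I + N)^5 = I + 5·N + 10·N^2 = [[1, −5, 25], [0, 1, −20], [0, 0, 1]].

[[1, −5, 25], [0, 1, −20], [0, 0, 1]]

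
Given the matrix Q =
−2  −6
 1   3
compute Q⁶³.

[[−2, −6], [1, 3]]

Q² = Q (a projection; rank 1, trace 1), so Q⁶³ = Q.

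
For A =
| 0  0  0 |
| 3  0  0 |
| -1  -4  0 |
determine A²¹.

[[0, 0, 0], [0, 0, 0], [0, 0, 0]]

A is strictly triangular, hence nilpotent: A³ = 0, so A²¹ = 0.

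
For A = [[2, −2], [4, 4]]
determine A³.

A² = [[−4, −12], [24, 8]]
A³ = [[−56, −40], [80, −16]]

[[−56, −40], [80, −16]]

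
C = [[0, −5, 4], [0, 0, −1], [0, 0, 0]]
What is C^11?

C is strictly triangular, hence nilpotent: C^3 = 0, so C^11 = 0.

[[0, 0, 0], [0, 0, 0], [0, 0, 0]]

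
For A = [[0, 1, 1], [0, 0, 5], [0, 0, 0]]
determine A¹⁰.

[[0, 0, 0], [0, 0, 0], [0, 0, 0]]

A is strictly triangular, hence nilpotent: A³ = 0, so A¹⁰ = 0.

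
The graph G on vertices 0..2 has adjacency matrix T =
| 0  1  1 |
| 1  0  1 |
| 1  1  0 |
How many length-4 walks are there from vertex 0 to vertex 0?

The number of length-4 walks from vertex 0 to vertex 0 is entry (0,0) of T^4, where T is the adjacency matrix.
T^2 = [[2, 1, 1], [1, 2, 1], [1, 1, 2]]
T^3 = [[2, 3, 3], [3, 2, 3], [3, 3, 2]]
T^4 = [[6, 5, 5], [5, 6, 5], [5, 5, 6]]

6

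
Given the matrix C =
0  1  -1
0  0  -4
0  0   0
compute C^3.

[[0, 0, 0], [0, 0, 0], [0, 0, 0]]

C is strictly triangular, hence nilpotent: C^3 = 0, so C^3 = 0.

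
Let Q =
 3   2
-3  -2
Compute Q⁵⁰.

Q² = Q (a projection; rank 1, trace 1), so Q⁵⁰ = Q.

[[3, 2], [-3, -2]]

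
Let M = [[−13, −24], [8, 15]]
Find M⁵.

tr M = 2 and det M = −3, so the characteristic polynomial is λ² − (2)λ + (−3) with roots −1 and 3.
Eigenvectors give P = [[−2, 3], [1, −2]] with P⁻¹ = [[−2, −3], [−1, −2]], and M = P·diag(−1, 3)·P⁻¹.
Then M⁵ = P·diag(−1, 243)·P⁻¹ = [[2, 729], [−1, −486]] · [[−2, −3], [−1, −2]] = [[−733, −1464], [488, 975]].

[[−733, −1464], [488, 975]]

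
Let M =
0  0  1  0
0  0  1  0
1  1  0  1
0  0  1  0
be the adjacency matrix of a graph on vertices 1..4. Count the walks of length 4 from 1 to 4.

The number of length-4 walks from vertex 1 to vertex 4 is entry (1,4) of M^4, where M is the adjacency matrix.
M^2 = [[1, 1, 0, 1], [1, 1, 0, 1], [0, 0, 3, 0], [1, 1, 0, 1]]
M^3 = [[0, 0, 3, 0], [0, 0, 3, 0], [3, 3, 0, 3], [0, 0, 3, 0]]
M^4 = [[3, 3, 0, 3], [3, 3, 0, 3], [0, 0, 9, 0], [3, 3, 0, 3]]

3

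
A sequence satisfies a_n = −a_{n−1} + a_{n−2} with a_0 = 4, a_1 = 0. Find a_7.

−32

With companion matrix T = [[−1, 1], [1, 0]], [a_n, a_{n−1}]ᵀ = T·[a_{n−1}, a_{n−2}]ᵀ, so [a_7, a_6]ᵀ = T⁶·[a_1, a_0]ᵀ.
T⁶ = [[13, −8], [−8, 5]], giving [a_7, a_6]ᵀ = [[−32], [20]].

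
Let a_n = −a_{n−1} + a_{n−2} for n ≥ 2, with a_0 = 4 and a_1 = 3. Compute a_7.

With companion matrix Q = [[−1, 1], [1, 0]], [a_n, a_{n−1}]ᵀ = Q·[a_{n−1}, a_{n−2}]ᵀ, so [a_7, a_6]ᵀ = Q⁶·[a_1, a_0]ᵀ.
Q⁶ = [[13, −8], [−8, 5]], giving [a_7, a_6]ᵀ = [[7], [−4]].

7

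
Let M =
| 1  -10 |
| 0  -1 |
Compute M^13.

M² = I (check: tr M = 0 and det M = -1), so M^13 = M since 13 is odd.

[[1, -10], [0, -1]]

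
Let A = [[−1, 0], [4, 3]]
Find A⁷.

tr A = 2 and det A = −3, so the characteristic polynomial is λ² − (2)λ + (−3) with roots −1 and 3.
Eigenvectors give P = [[1, 0], [−1, −1]] with P⁻¹ = [[1, 0], [−1, −1]], and A = P·diag(−1, 3)·P⁻¹.
Then A⁷ = P·diag(−1, 2187)·P⁻¹ = [[−1, 0], [1, −2187]] · [[1, 0], [−1, −1]] = [[−1, 0], [2188, 2187]].

[[−1, 0], [2188, 2187]]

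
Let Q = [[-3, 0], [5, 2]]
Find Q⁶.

[[729, 0], [-665, 64]]

tr Q = -1 and det Q = -6, so the characteristic polynomial is λ² − (-1)λ + (-6) with roots -3 and 2.
Eigenvectors give P = [[1, 0], [-1, 1]] with P⁻¹ = [[1, 0], [1, 1]], and Q = P·diag(-3, 2)·P⁻¹.
Then Q⁶ = P·diag(729, 64)·P⁻¹ = [[729, 0], [-729, 64]] · [[1, 0], [1, 1]] = [[729, 0], [-665, 64]].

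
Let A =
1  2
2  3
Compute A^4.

A^2 = [[5, 8], [8, 13]]
A^3 = [[21, 34], [34, 55]]
A^4 = [[89, 144], [144, 233]]

[[89, 144], [144, 233]]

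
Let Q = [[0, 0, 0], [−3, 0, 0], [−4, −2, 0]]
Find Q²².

Q is strictly triangular, hence nilpotent: Q³ = 0, so Q²² = 0.

[[0, 0, 0], [0, 0, 0], [0, 0, 0]]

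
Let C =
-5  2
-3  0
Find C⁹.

tr C = -5 and det C = 6, so the characteristic polynomial is λ² − (-5)λ + (6) with roots -2 and -3.
Eigenvectors give P = [[-2, 1], [-3, 1]] with P⁻¹ = [[1, -1], [3, -2]], and C = P·diag(-2, -3)·P⁻¹.
Then C⁹ = P·diag(-512, -19683)·P⁻¹ = [[1024, -19683], [1536, -19683]] · [[1, -1], [3, -2]] = [[-58025, 38342], [-57513, 37830]].

[[-58025, 38342], [-57513, 37830]]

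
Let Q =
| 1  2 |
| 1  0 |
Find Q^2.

[[3, 2], [1, 2]]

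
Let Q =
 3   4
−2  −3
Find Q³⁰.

Q² = I (check: tr Q = 0 and det Q = −1), so Q³⁰ = I since 30 is even.

[[1, 0], [0, 1]]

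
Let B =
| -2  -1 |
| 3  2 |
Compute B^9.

[[-2, -1], [3, 2]]

B² = I (check: tr B = 0 and det B = -1), so B^9 = B since 9 is odd.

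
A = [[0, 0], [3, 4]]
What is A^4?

[[0, 0], [192, 256]]

A^2 = [[0, 0], [12, 16]]
A^3 = [[0, 0], [48, 64]]
A^4 = [[0, 0], [192, 256]]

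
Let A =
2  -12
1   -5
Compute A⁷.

[[380, -1524], [127, -509]]

tr A = -3 and det A = 2, so the characteristic polynomial is λ² − (-3)λ + (2) with roots -1 and -2.
Eigenvectors give P = [[4, -3], [1, -1]] with P⁻¹ = [[1, -3], [1, -4]], and A = P·diag(-1, -2)·P⁻¹.
Then A⁷ = P·diag(-1, -128)·P⁻¹ = [[-4, 384], [-1, 128]] · [[1, -3], [1, -4]] = [[380, -1524], [127, -509]].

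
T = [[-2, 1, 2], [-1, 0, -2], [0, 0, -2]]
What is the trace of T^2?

6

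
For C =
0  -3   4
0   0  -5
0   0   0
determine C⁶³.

[[0, 0, 0], [0, 0, 0], [0, 0, 0]]

C is strictly triangular, hence nilpotent: C³ = 0, so C⁶³ = 0.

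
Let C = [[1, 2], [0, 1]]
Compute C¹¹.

[[1, 22], [0, 1]]

C = I + N where N = [[0, 2], [0, 0]] is strictly upper-triangular, so N² = 0.
(I + N)¹¹ = I + 11·N = [[1, 22], [0, 1]].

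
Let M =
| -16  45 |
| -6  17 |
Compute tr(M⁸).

tr M = 1 and det M = -2, so the characteristic polynomial is λ² − (1)λ + (-2) with roots -1 and 2.
Eigenvectors give P = [[-3, 5], [-1, 2]] with P⁻¹ = [[-2, 5], [-1, 3]], and M = P·diag(-1, 2)·P⁻¹.
Then M⁸ = P·diag(1, 256)·P⁻¹ = [[-3, 1280], [-1, 512]] · [[-2, 5], [-1, 3]] = [[-1274, 3825], [-510, 1531]].

257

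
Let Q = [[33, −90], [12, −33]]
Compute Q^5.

[[2673, −7290], [972, −2673]]

tr Q = 0 and det Q = −9, so the characteristic polynomial is λ² − (0)λ + (−9) with roots −3 and 3.
Eigenvectors give P = [[−5, 3], [−2, 1]] with P⁻¹ = [[1, −3], [2, −5]], and Q = P·diag(−3, 3)·P⁻¹.
Then Q^5 = P·diag(−243, 243)·P⁻¹ = [[1215, 729], [486, 243]] · [[1, −3], [2, −5]] = [[2673, −7290], [972, −2673]].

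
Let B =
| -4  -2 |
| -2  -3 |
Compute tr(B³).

B² = [[20, 14], [14, 13]]
B³ = [[-108, -82], [-82, -67]]

-175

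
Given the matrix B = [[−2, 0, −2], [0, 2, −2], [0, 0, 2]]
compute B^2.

[[4, 0, 0], [0, 4, −8], [0, 0, 4]]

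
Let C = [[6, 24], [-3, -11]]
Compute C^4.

tr C = -5 and det C = 6, so the characteristic polynomial is λ² − (-5)λ + (6) with roots -3 and -2.
Eigenvectors give P = [[-8, -3], [3, 1]] with P⁻¹ = [[1, 3], [-3, -8]], and C = P·diag(-3, -2)·P⁻¹.
Then C^4 = P·diag(81, 16)·P⁻¹ = [[-648, -48], [243, 16]] · [[1, 3], [-3, -8]] = [[-504, -1560], [195, 601]].

[[-504, -1560], [195, 601]]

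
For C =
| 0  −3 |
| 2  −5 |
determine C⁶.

[[−1266, 1995], [−1330, 2059]]

tr C = −5 and det C = 6, so the characteristic polynomial is λ² − (−5)λ + (6) with roots −2 and −3.
Eigenvectors give P = [[−3, −1], [−2, −1]] with P⁻¹ = [[−1, 1], [2, −3]], and C = P·diag(−2, −3)·P⁻¹.
Then C⁶ = P·diag(64, 729)·P⁻¹ = [[−192, −729], [−128, −729]] · [[−1, 1], [2, −3]] = [[−1266, 1995], [−1330, 2059]].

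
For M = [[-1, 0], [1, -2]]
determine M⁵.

[[-1, 0], [31, -32]]

tr M = -3 and det M = 2, so the characteristic polynomial is λ² − (-3)λ + (2) with roots -2 and -1.
Eigenvectors give P = [[0, 1], [-1, 1]] with P⁻¹ = [[1, -1], [1, 0]], and M = P·diag(-2, -1)·P⁻¹.
Then M⁵ = P·diag(-32, -1)·P⁻¹ = [[0, -1], [32, -1]] · [[1, -1], [1, 0]] = [[-1, 0], [31, -32]].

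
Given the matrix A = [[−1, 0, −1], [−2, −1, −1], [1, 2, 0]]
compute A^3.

[[5, 4, 2], [2, 7, −2], [6, −4, 7]]

A^2 = [[0, −2, 1], [3, −1, 3], [−5, −2, −3]]
A^3 = [[5, 4, 2], [2, 7, −2], [6, −4, 7]]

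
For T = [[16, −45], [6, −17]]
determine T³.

[[46, −135], [18, −53]]

tr T = −1 and det T = −2, so the characteristic polynomial is λ² − (−1)λ + (−2) with roots 1 and −2.
Eigenvectors give P = [[3, −5], [1, −2]] with P⁻¹ = [[2, −5], [1, −3]], and T = P·diag(1, −2)·P⁻¹.
Then T³ = P·diag(1, −8)·P⁻¹ = [[3, 40], [1, 16]] · [[2, −5], [1, −3]] = [[46, −135], [18, −53]].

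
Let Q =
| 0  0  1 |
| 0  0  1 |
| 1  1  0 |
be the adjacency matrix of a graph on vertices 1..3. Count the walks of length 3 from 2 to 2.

0

The number of length-3 walks from vertex 2 to vertex 2 is entry (2,2) of Q³, where Q is the adjacency matrix.
Q² = [[1, 1, 0], [1, 1, 0], [0, 0, 2]]
Q³ = [[0, 0, 2], [0, 0, 2], [2, 2, 0]]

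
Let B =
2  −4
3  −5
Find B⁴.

[[−44, 60], [−45, 61]]

tr B = −3 and det B = 2, so the characteristic polynomial is λ² − (−3)λ + (2) with roots −2 and −1.
Eigenvectors give P = [[−1, −4], [−1, −3]] with P⁻¹ = [[3, −4], [−1, 1]], and B = P·diag(−2, −1)·P⁻¹.
Then B⁴ = P·diag(16, 1)·P⁻¹ = [[−16, −4], [−16, −3]] · [[3, −4], [−1, 1]] = [[−44, 60], [−45, 61]].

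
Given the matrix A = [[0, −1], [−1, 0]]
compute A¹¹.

[[0, −1], [−1, 0]]

A² = I (check: tr A = 0 and det A = −1), so A¹¹ = A since 11 is odd.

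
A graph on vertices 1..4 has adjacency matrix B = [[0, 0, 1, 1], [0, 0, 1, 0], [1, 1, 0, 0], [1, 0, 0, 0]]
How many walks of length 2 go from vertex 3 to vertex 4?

The number of length-2 walks from vertex 3 to vertex 4 is entry (3,4) of B², where B is the adjacency matrix.
B² = [[2, 1, 0, 0], [1, 1, 0, 0], [0, 0, 2, 1], [0, 0, 1, 1]]

1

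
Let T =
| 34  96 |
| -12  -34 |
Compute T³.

tr T = 0 and det T = -4, so the characteristic polynomial is λ² − (0)λ + (-4) with roots -2 and 2.
Eigenvectors give P = [[-8, -3], [3, 1]] with P⁻¹ = [[1, 3], [-3, -8]], and T = P·diag(-2, 2)·P⁻¹.
Then T³ = P·diag(-8, 8)·P⁻¹ = [[64, -24], [-24, 8]] · [[1, 3], [-3, -8]] = [[136, 384], [-48, -136]].

[[136, 384], [-48, -136]]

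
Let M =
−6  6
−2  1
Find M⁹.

tr M = −5 and det M = 6, so the characteristic polynomial is λ² − (−5)λ + (6) with roots −2 and −3.
Eigenvectors give P = [[−3, 2], [−2, 1]] with P⁻¹ = [[1, −2], [2, −3]], and M = P·diag(−2, −3)·P⁻¹.
Then M⁹ = P·diag(−512, −19683)·P⁻¹ = [[1536, −39366], [1024, −19683]] · [[1, −2], [2, −3]] = [[−77196, 115026], [−38342, 57001]].

[[−77196, 115026], [−38342, 57001]]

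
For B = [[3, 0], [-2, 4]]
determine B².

[[9, 0], [-14, 16]]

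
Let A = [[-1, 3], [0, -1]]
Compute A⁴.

[[1, -12], [0, 1]]

A² = [[1, -6], [0, 1]]
A³ = [[-1, 9], [0, -1]]
A⁴ = [[1, -12], [0, 1]]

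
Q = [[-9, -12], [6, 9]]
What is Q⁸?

tr Q = 0 and det Q = -9, so the characteristic polynomial is λ² − (0)λ + (-9) with roots 3 and -3.
Eigenvectors give P = [[1, -2], [-1, 1]] with P⁻¹ = [[-1, -2], [-1, -1]], and Q = P·diag(3, -3)·P⁻¹.
Then Q⁸ = P·diag(6561, 6561)·P⁻¹ = [[6561, -13122], [-6561, 6561]] · [[-1, -2], [-1, -1]] = [[6561, 0], [0, 6561]].

[[6561, 0], [0, 6561]]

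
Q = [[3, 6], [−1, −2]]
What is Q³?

Q² = Q (a projection; rank 1, trace 1), so Q³ = Q.

[[3, 6], [−1, −2]]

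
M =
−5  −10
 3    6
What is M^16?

[[−5, −10], [3, 6]]

M² = M (a projection; rank 1, trace 1), so M^16 = M.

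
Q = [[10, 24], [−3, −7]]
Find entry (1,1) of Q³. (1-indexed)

tr Q = 3 and det Q = 2, so the characteristic polynomial is λ² − (3)λ + (2) with roots 1 and 2.
Eigenvectors give P = [[8, −3], [−3, 1]] with P⁻¹ = [[−1, −3], [−3, −8]], and Q = P·diag(1, 2)·P⁻¹.
Then Q³ = P·diag(1, 8)·P⁻¹ = [[8, −24], [−3, 8]] · [[−1, −3], [−3, −8]] = [[64, 168], [−21, −55]].

64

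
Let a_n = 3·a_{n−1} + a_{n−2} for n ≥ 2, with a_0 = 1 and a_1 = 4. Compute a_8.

16897

With companion matrix T = [[3, 1], [1, 0]], [a_n, a_{n−1}]ᵀ = T·[a_{n−1}, a_{n−2}]ᵀ, so [a_8, a_7]ᵀ = T⁷·[a_1, a_0]ᵀ.
T⁷ = [[3927, 1189], [1189, 360]], giving [a_8, a_7]ᵀ = [[16897], [5116]].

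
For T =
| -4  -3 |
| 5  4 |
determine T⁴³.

T² = I (check: tr T = 0 and det T = -1), so T⁴³ = T since 43 is odd.

[[-4, -3], [5, 4]]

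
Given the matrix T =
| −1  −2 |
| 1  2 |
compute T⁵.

T² = T (a projection; rank 1, trace 1), so T⁵ = T.

[[−1, −2], [1, 2]]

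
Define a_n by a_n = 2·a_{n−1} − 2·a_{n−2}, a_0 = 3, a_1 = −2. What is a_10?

−160

With companion matrix M = [[2, −2], [1, 0]], [a_n, a_{n−1}]ᵀ = M·[a_{n−1}, a_{n−2}]ᵀ, so [a_10, a_9]ᵀ = M^9·[a_1, a_0]ᵀ.
M^9 = [[32, −32], [16, 0]], giving [a_10, a_9]ᵀ = [[−160], [−32]].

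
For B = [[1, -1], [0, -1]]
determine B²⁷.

B² = I (check: tr B = 0 and det B = -1), so B²⁷ = B since 27 is odd.

[[1, -1], [0, -1]]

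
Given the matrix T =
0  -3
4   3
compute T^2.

[[-12, -9], [12, -3]]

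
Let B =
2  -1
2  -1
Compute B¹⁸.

B² = B (a projection; rank 1, trace 1), so B¹⁸ = B.

[[2, -1], [2, -1]]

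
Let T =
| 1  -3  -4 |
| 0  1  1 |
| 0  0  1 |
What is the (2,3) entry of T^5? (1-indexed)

T = I + N where N = [[0, -3, -4], [0, 0, 1], [0, 0, 0]] is strictly upper-triangular, so N^3 = 0.
(I + N)^5 = I + 5·N + 10·N^2 = [[1, -15, -50], [0, 1, 5], [0, 0, 1]].

5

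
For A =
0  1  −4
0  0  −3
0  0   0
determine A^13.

[[0, 0, 0], [0, 0, 0], [0, 0, 0]]

A is strictly triangular, hence nilpotent: A^3 = 0, so A^13 = 0.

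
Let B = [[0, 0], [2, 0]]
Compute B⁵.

B is strictly triangular, hence nilpotent: B² = 0, so B⁵ = 0.

[[0, 0], [0, 0]]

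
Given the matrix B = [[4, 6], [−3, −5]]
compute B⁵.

[[34, 66], [−33, −65]]

tr B = −1 and det B = −2, so the characteristic polynomial is λ² − (−1)λ + (−2) with roots 1 and −2.
Eigenvectors give P = [[−2, −1], [1, 1]] with P⁻¹ = [[−1, −1], [1, 2]], and B = P·diag(1, −2)·P⁻¹.
Then B⁵ = P·diag(1, −32)·P⁻¹ = [[−2, 32], [1, −32]] · [[−1, −1], [1, 2]] = [[34, 66], [−33, −65]].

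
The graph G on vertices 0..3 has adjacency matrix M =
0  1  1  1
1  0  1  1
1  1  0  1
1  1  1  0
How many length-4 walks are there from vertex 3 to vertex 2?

20

The number of length-4 walks from vertex 3 to vertex 2 is entry (3,2) of M⁴, where M is the adjacency matrix.
M² = [[3, 2, 2, 2], [2, 3, 2, 2], [2, 2, 3, 2], [2, 2, 2, 3]]
M³ = [[6, 7, 7, 7], [7, 6, 7, 7], [7, 7, 6, 7], [7, 7, 7, 6]]
M⁴ = [[21, 20, 20, 20], [20, 21, 20, 20], [20, 20, 21, 20], [20, 20, 20, 21]]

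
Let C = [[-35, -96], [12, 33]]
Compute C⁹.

tr C = -2 and det C = -3, so the characteristic polynomial is λ² − (-2)λ + (-3) with roots -3 and 1.
Eigenvectors give P = [[3, -8], [-1, 3]] with P⁻¹ = [[3, 8], [1, 3]], and C = P·diag(-3, 1)·P⁻¹.
Then C⁹ = P·diag(-19683, 1)·P⁻¹ = [[-59049, -8], [19683, 3]] · [[3, 8], [1, 3]] = [[-177155, -472416], [59052, 157473]].

[[-177155, -472416], [59052, 157473]]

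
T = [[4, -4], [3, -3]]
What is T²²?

[[4, -4], [3, -3]]

T² = T (a projection; rank 1, trace 1), so T²² = T.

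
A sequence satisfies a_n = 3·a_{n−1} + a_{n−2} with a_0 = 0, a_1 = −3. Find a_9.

With companion matrix B = [[3, 1], [1, 0]], [a_n, a_{n−1}]ᵀ = B·[a_{n−1}, a_{n−2}]ᵀ, so [a_9, a_8]ᵀ = B⁸·[a_1, a_0]ᵀ.
B⁸ = [[12970, 3927], [3927, 1189]], giving [a_9, a_8]ᵀ = [[−38910], [−11781]].

−38910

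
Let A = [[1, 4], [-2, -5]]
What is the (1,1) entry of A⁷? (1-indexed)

2185

tr A = -4 and det A = 3, so the characteristic polynomial is λ² − (-4)λ + (3) with roots -3 and -1.
Eigenvectors give P = [[1, 2], [-1, -1]] with P⁻¹ = [[-1, -2], [1, 1]], and A = P·diag(-3, -1)·P⁻¹.
Then A⁷ = P·diag(-2187, -1)·P⁻¹ = [[-2187, -2], [2187, 1]] · [[-1, -2], [1, 1]] = [[2185, 4372], [-2186, -4373]].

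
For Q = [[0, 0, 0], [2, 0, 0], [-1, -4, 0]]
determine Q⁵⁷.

[[0, 0, 0], [0, 0, 0], [0, 0, 0]]

Q is strictly triangular, hence nilpotent: Q³ = 0, so Q⁵⁷ = 0.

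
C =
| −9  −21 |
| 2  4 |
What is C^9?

[[−134709, −402591], [38342, 114514]]

tr C = −5 and det C = 6, so the characteristic polynomial is λ² − (−5)λ + (6) with roots −3 and −2.
Eigenvectors give P = [[7, 3], [−2, −1]] with P⁻¹ = [[1, 3], [−2, −7]], and C = P·diag(−3, −2)·P⁻¹.
Then C^9 = P·diag(−19683, −512)·P⁻¹ = [[−137781, −1536], [39366, 512]] · [[1, 3], [−2, −7]] = [[−134709, −402591], [38342, 114514]].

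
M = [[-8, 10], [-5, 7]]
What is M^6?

tr M = -1 and det M = -6, so the characteristic polynomial is λ² − (-1)λ + (-6) with roots 2 and -3.
Eigenvectors give P = [[-1, -2], [-1, -1]] with P⁻¹ = [[1, -2], [-1, 1]], and M = P·diag(2, -3)·P⁻¹.
Then M^6 = P·diag(64, 729)·P⁻¹ = [[-64, -1458], [-64, -729]] · [[1, -2], [-1, 1]] = [[1394, -1330], [665, -601]].

[[1394, -1330], [665, -601]]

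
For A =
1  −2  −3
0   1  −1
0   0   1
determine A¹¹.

[[1, −22, 77], [0, 1, −11], [0, 0, 1]]

A = I + N where N = [[0, −2, −3], [0, 0, −1], [0, 0, 0]] is strictly upper-triangular, so N³ = 0.
(I + N)¹¹ = I + 11·N + 55·N² = [[1, −22, 77], [0, 1, −11], [0, 0, 1]].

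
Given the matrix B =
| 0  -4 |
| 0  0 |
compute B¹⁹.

[[0, 0], [0, 0]]

B is strictly triangular, hence nilpotent: B² = 0, so B¹⁹ = 0.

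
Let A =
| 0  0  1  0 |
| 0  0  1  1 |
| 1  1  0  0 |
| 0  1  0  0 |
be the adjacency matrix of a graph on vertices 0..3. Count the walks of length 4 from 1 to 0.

3

The number of length-4 walks from vertex 1 to vertex 0 is entry (1,0) of A⁴, where A is the adjacency matrix.
A² = [[1, 1, 0, 0], [1, 2, 0, 0], [0, 0, 2, 1], [0, 0, 1, 1]]
A³ = [[0, 0, 2, 1], [0, 0, 3, 2], [2, 3, 0, 0], [1, 2, 0, 0]]
A⁴ = [[2, 3, 0, 0], [3, 5, 0, 0], [0, 0, 5, 3], [0, 0, 3, 2]]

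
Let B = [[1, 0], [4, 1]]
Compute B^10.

[[1, 0], [40, 1]]

B = I + N where N = [[0, 0], [4, 0]] is strictly lower-triangular, so N^2 = 0.
(I + N)^10 = I + 10·N = [[1, 0], [40, 1]].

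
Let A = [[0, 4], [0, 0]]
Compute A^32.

A is strictly triangular, hence nilpotent: A^2 = 0, so A^32 = 0.

[[0, 0], [0, 0]]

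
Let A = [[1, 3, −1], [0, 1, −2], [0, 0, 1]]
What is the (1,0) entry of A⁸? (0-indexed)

A = I + N where N = [[0, 3, −1], [0, 0, −2], [0, 0, 0]] is strictly upper-triangular, so N³ = 0.
(I + N)⁸ = I + 8·N + 28·N² = [[1, 24, −176], [0, 1, −16], [0, 0, 1]].

0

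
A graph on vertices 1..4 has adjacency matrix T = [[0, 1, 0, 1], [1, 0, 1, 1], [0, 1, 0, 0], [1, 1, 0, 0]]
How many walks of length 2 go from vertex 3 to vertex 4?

The number of length-2 walks from vertex 3 to vertex 4 is entry (3,4) of T², where T is the adjacency matrix.
T² = [[2, 1, 1, 1], [1, 3, 0, 1], [1, 0, 1, 1], [1, 1, 1, 2]]

1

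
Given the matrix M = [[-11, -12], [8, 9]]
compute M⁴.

[[241, 240], [-160, -159]]

tr M = -2 and det M = -3, so the characteristic polynomial is λ² − (-2)λ + (-3) with roots -3 and 1.
Eigenvectors give P = [[-3, 1], [2, -1]] with P⁻¹ = [[-1, -1], [-2, -3]], and M = P·diag(-3, 1)·P⁻¹.
Then M⁴ = P·diag(81, 1)·P⁻¹ = [[-243, 1], [162, -1]] · [[-1, -1], [-2, -3]] = [[241, 240], [-160, -159]].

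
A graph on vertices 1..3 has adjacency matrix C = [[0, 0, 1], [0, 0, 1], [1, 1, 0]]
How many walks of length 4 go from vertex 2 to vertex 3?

The number of length-4 walks from vertex 2 to vertex 3 is entry (2,3) of C⁴, where C is the adjacency matrix.
C² = [[1, 1, 0], [1, 1, 0], [0, 0, 2]]
C³ = [[0, 0, 2], [0, 0, 2], [2, 2, 0]]
C⁴ = [[2, 2, 0], [2, 2, 0], [0, 0, 4]]

0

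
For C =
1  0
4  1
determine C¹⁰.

C = I + N where N = [[0, 0], [4, 0]] is strictly lower-triangular, so N² = 0.
(I + N)¹⁰ = I + 10·N = [[1, 0], [40, 1]].

[[1, 0], [40, 1]]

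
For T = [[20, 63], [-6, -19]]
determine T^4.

[[106, 315], [-30, -89]]

tr T = 1 and det T = -2, so the characteristic polynomial is λ² − (1)λ + (-2) with roots -1 and 2.
Eigenvectors give P = [[-3, 7], [1, -2]] with P⁻¹ = [[2, 7], [1, 3]], and T = P·diag(-1, 2)·P⁻¹.
Then T^4 = P·diag(1, 16)·P⁻¹ = [[-3, 112], [1, -32]] · [[2, 7], [1, 3]] = [[106, 315], [-30, -89]].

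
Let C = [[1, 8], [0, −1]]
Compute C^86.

C² = I (check: tr C = 0 and det C = −1), so C^86 = I since 86 is even.

[[1, 0], [0, 1]]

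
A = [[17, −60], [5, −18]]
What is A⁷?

[[7073, −27780], [2315, −9132]]

tr A = −1 and det A = −6, so the characteristic polynomial is λ² − (−1)λ + (−6) with roots 2 and −3.
Eigenvectors give P = [[−4, 3], [−1, 1]] with P⁻¹ = [[−1, 3], [−1, 4]], and A = P·diag(2, −3)·P⁻¹.
Then A⁷ = P·diag(128, −2187)·P⁻¹ = [[−512, −6561], [−128, −2187]] · [[−1, 3], [−1, 4]] = [[7073, −27780], [2315, −9132]].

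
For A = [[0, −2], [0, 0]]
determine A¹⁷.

[[0, 0], [0, 0]]

A is strictly triangular, hence nilpotent: A² = 0, so A¹⁷ = 0.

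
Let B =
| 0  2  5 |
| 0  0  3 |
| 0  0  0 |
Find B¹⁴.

[[0, 0, 0], [0, 0, 0], [0, 0, 0]]

B is strictly triangular, hence nilpotent: B³ = 0, so B¹⁴ = 0.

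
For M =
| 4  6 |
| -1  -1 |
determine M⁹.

tr M = 3 and det M = 2, so the characteristic polynomial is λ² − (3)λ + (2) with roots 1 and 2.
Eigenvectors give P = [[-2, -3], [1, 1]] with P⁻¹ = [[1, 3], [-1, -2]], and M = P·diag(1, 2)·P⁻¹.
Then M⁹ = P·diag(1, 512)·P⁻¹ = [[-2, -1536], [1, 512]] · [[1, 3], [-1, -2]] = [[1534, 3066], [-511, -1021]].

[[1534, 3066], [-511, -1021]]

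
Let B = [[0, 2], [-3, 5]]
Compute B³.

tr B = 5 and det B = 6, so the characteristic polynomial is λ² − (5)λ + (6) with roots 3 and 2.
Eigenvectors give P = [[-2, 1], [-3, 1]] with P⁻¹ = [[1, -1], [3, -2]], and B = P·diag(3, 2)·P⁻¹.
Then B³ = P·diag(27, 8)·P⁻¹ = [[-54, 8], [-81, 8]] · [[1, -1], [3, -2]] = [[-30, 38], [-57, 65]].

[[-30, 38], [-57, 65]]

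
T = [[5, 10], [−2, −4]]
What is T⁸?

[[5, 10], [−2, −4]]

T² = T (a projection; rank 1, trace 1), so T⁸ = T.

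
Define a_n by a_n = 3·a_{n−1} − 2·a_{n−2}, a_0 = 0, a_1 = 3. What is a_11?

With companion matrix A = [[3, −2], [1, 0]], [a_n, a_{n−1}]ᵀ = A·[a_{n−1}, a_{n−2}]ᵀ, so [a_11, a_10]ᵀ = A¹⁰·[a_1, a_0]ᵀ.
A¹⁰ = [[2047, −2046], [1023, −1022]], giving [a_11, a_10]ᵀ = [[6141], [3069]].

6141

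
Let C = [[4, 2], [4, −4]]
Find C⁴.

[[576, 0], [0, 576]]

C² = [[24, 0], [0, 24]]
C³ = [[96, 48], [96, −96]]
C⁴ = [[576, 0], [0, 576]]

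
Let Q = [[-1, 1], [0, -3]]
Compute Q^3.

Q^2 = [[1, -4], [0, 9]]
Q^3 = [[-1, 13], [0, -27]]

[[-1, 13], [0, -27]]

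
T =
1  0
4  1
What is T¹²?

[[1, 0], [48, 1]]

T = I + N where N = [[0, 0], [4, 0]] is strictly lower-triangular, so N² = 0.
(I + N)¹² = I + 12·N = [[1, 0], [48, 1]].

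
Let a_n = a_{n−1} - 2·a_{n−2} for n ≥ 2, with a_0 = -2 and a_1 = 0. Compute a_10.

-68

With companion matrix A = [[1, -2], [1, 0]], [a_n, a_{n−1}]ᵀ = A·[a_{n−1}, a_{n−2}]ᵀ, so [a_10, a_9]ᵀ = A⁹·[a_1, a_0]ᵀ.
A⁹ = [[-11, 34], [-17, 6]], giving [a_10, a_9]ᵀ = [[-68], [-12]].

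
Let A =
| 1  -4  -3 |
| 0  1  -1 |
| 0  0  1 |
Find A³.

[[1, -12, 3], [0, 1, -3], [0, 0, 1]]

A = I + N where N = [[0, -4, -3], [0, 0, -1], [0, 0, 0]] is strictly upper-triangular, so N³ = 0.
(I + N)³ = I + 3·N + 3·N² = [[1, -12, 3], [0, 1, -3], [0, 0, 1]].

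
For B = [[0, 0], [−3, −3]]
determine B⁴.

B² = [[0, 0], [9, 9]]
B³ = [[0, 0], [−27, −27]]
B⁴ = [[0, 0], [81, 81]]

[[0, 0], [81, 81]]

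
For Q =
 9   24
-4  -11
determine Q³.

tr Q = -2 and det Q = -3, so the characteristic polynomial is λ² − (-2)λ + (-3) with roots -3 and 1.
Eigenvectors give P = [[2, -3], [-1, 1]] with P⁻¹ = [[-1, -3], [-1, -2]], and Q = P·diag(-3, 1)·P⁻¹.
Then Q³ = P·diag(-27, 1)·P⁻¹ = [[-54, -3], [27, 1]] · [[-1, -3], [-1, -2]] = [[57, 168], [-28, -83]].

[[57, 168], [-28, -83]]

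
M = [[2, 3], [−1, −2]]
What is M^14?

[[1, 0], [0, 1]]

M² = I (check: tr M = 0 and det M = −1), so M^14 = I since 14 is even.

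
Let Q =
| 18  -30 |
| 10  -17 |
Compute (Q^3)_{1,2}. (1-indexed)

-210

tr Q = 1 and det Q = -6, so the characteristic polynomial is λ² − (1)λ + (-6) with roots 3 and -2.
Eigenvectors give P = [[2, -3], [1, -2]] with P⁻¹ = [[2, -3], [1, -2]], and Q = P·diag(3, -2)·P⁻¹.
Then Q^3 = P·diag(27, -8)·P⁻¹ = [[54, 24], [27, 16]] · [[2, -3], [1, -2]] = [[132, -210], [70, -113]].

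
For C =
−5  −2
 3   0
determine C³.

[[−65, −38], [57, 30]]

tr C = −5 and det C = 6, so the characteristic polynomial is λ² − (−5)λ + (6) with roots −3 and −2.
Eigenvectors give P = [[−1, −2], [1, 3]] with P⁻¹ = [[−3, −2], [1, 1]], and C = P·diag(−3, −2)·P⁻¹.
Then C³ = P·diag(−27, −8)·P⁻¹ = [[27, 16], [−27, −24]] · [[−3, −2], [1, 1]] = [[−65, −38], [57, 30]].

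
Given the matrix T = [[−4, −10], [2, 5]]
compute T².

[[−4, −10], [2, 5]]

T² = T (a projection; rank 1, trace 1), so T² = T.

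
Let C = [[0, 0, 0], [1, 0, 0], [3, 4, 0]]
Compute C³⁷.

C is strictly triangular, hence nilpotent: C³ = 0, so C³⁷ = 0.

[[0, 0, 0], [0, 0, 0], [0, 0, 0]]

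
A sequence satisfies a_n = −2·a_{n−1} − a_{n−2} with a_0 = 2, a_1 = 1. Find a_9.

With companion matrix B = [[−2, −1], [1, 0]], [a_n, a_{n−1}]ᵀ = B·[a_{n−1}, a_{n−2}]ᵀ, so [a_9, a_8]ᵀ = B⁸·[a_1, a_0]ᵀ.
B⁸ = [[9, 8], [−8, −7]], giving [a_9, a_8]ᵀ = [[25], [−22]].

25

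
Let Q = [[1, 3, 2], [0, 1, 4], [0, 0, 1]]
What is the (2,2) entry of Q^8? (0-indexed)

1

Q = I + N where N = [[0, 3, 2], [0, 0, 4], [0, 0, 0]] is strictly upper-triangular, so N^3 = 0.
(I + N)^8 = I + 8·N + 28·N^2 = [[1, 24, 352], [0, 1, 32], [0, 0, 1]].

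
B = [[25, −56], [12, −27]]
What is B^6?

[[−4367, 10192], [−2184, 5097]]

tr B = −2 and det B = −3, so the characteristic polynomial is λ² − (−2)λ + (−3) with roots −3 and 1.
Eigenvectors give P = [[−2, −7], [−1, −3]] with P⁻¹ = [[3, −7], [−1, 2]], and B = P·diag(−3, 1)·P⁻¹.
Then B^6 = P·diag(729, 1)·P⁻¹ = [[−1458, −7], [−729, −3]] · [[3, −7], [−1, 2]] = [[−4367, 10192], [−2184, 5097]].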